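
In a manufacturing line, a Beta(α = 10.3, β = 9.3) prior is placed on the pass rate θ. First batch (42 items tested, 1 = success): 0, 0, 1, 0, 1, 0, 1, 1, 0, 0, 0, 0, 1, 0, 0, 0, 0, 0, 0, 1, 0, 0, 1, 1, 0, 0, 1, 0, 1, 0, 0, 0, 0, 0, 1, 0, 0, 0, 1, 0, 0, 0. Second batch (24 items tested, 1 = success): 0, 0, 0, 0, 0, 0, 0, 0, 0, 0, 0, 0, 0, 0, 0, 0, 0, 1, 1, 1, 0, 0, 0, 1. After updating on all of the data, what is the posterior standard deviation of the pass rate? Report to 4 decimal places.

0.0496

The Beta prior is conjugate to a Binomial/Bernoulli likelihood; the update adds successes to α and failures to β.
After batch 1: Beta(10.3+12, 9.3+30) = Beta(22.3, 39.3).
After batch 2: Beta(22.3+4, 39.3+20) = Beta(26.3, 59.3).
Var = αβ/((α+β)²(α+β+1)) = 26.3·59.3/(85.6²·86.6) = 0.00245779; SD = √0.00245779 = 0.0496.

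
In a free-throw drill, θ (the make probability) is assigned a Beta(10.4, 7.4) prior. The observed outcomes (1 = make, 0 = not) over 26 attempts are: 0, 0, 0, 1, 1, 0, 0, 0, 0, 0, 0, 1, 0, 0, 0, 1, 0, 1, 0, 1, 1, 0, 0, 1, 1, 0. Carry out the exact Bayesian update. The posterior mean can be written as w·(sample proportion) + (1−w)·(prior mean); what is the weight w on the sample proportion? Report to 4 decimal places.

0.5936

The Beta prior is conjugate to a Binomial/Bernoulli likelihood; the update adds successes to α and failures to β.
Posterior mean = (α₀+k)/(α₀+β₀+n) = [n/(α₀+β₀+n)]·(k/n) + [(α₀+β₀)/(α₀+β₀+n)]·α₀/(α₀+β₀), so only n and the prior enter the weight.
The weight on the data is w = n/(α₀+β₀+n) = 26/(10.4+7.4+26) = 26/43.8 = 0.5936.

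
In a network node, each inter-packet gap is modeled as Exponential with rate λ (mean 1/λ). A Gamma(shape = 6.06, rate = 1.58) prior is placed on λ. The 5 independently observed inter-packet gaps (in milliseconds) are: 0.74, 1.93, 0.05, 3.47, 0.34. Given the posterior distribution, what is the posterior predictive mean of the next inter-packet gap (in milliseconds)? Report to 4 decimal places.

0.8062

With a Gamma(shape α, rate β) prior on the exponential rate λ, the posterior after n observations with total T = Σxᵢ is Gamma(α+n, β+T).
Sum of observations T = 6.53 milliseconds; n = 5.
Posterior: Gamma(6.06+5, 1.58+6.53) = Gamma(11.06, 8.11).
The predictive distribution for the next observation is Lomax; its mean is β/(α−1) = 8.11/10.06 = 0.8062.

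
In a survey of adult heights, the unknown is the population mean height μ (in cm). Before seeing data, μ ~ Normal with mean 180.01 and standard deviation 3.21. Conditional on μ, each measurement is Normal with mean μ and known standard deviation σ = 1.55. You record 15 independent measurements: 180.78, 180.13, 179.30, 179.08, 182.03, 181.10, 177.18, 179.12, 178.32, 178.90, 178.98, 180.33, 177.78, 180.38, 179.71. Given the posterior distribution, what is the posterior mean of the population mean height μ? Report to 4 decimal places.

179.5485

For Normal data with known variance σ², a Normal(μ₀, σ₀²) prior on μ is conjugate. Posterior precision = 1/σ₀² + n/σ²; posterior mean is the precision-weighted average of μ₀ and x̄.
Σxᵢ = 180.78 + 180.13 + 179.30 + 179.08 + 182.03 + 181.10 + 177.18 + 179.12 + 178.32 + 178.90 + 178.98 + 180.33 + 177.78 + 180.38 + 179.71 = 2693.12, so n·x̄ = 2693.12.
σ₀² = 3.21² = 10.3041, σ² = 1.55² = 2.4025; σ² + n·σ₀² = 2.4025 + 15·10.3041 = 156.964.
Posterior mean = (μ₀/σ₀² + n·x̄/σ²)/(1/σ₀² + n/σ²) = (σ²·μ₀ + σ₀²·n·x̄)/(σ² + n·σ₀²) = (2.4025·180.01 + 10.3041·2693.12)/156.964 = 28182.651817/156.964 = 179.5485.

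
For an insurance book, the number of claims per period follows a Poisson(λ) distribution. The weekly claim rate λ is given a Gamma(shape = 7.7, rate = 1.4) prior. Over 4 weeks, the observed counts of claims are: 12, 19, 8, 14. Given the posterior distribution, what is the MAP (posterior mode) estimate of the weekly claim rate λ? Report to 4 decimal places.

With a Gamma(shape α, rate β) prior, the Poisson likelihood is conjugate: the posterior is Gamma(α + ΣXᵢ, β + n).
Sum of counts S = 53 over n = 4 weeks.
Posterior: Gamma(α+S, β+n) = Gamma(7.7+53, 1.4+4) = Gamma(60.7, 5.4).
Mode of Gamma(α,β) for α≥1 is (α−1)/β = 59.7/5.4 = 11.0556.

11.0556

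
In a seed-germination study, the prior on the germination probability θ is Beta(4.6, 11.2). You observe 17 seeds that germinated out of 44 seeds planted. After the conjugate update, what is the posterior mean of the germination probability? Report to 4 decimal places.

The Beta prior is conjugate to a Binomial/Bernoulli likelihood; the update adds successes to α and failures to β.
Posterior: Beta(α+k, β+n−k) = Beta(4.6+17, 11.2+27) = Beta(21.6, 38.2).
Posterior mean = α/(α+β) = 21.6/59.8 = 0.3612.

0.3612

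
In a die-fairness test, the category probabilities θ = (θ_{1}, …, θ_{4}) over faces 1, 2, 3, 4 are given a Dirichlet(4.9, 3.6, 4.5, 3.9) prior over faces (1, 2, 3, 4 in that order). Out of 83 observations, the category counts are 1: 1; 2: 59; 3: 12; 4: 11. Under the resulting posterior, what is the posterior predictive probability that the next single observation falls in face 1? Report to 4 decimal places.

0.0591

The Dirichlet prior is conjugate to the Multinomial likelihood: each posterior αⱼ = prior αⱼ + observed count nⱼ.
Posterior concentration: (5.9, 62.6, 16.5, 14.9), total = 99.9.
P(next = 1 | data) = α_{1}/Σα = 0.0591.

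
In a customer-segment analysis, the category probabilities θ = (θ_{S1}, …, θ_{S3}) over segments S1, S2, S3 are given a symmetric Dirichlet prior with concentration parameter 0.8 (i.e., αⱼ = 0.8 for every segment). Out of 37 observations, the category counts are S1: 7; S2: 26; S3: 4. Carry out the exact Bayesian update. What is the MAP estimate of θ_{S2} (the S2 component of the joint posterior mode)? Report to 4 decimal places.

0.7088

The Dirichlet prior is conjugate to the Multinomial likelihood: each posterior αⱼ = prior αⱼ + observed count nⱼ.
Posterior concentration: (7.8, 26.8, 4.8), total = 39.4.
Joint mode component: (α_{S2}−1)/(Σα−K) = 25.8/36.4 = 0.7088.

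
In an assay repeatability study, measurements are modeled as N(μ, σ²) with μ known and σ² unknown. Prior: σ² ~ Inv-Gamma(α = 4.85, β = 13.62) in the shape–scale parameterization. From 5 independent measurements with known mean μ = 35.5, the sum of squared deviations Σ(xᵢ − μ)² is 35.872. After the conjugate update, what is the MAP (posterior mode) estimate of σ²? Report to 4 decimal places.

With known mean μ and an Inverse-Gamma(α, β) prior on σ², the Normal likelihood is conjugate: posterior is Inv-Gamma(α + n/2, β + Σ(xᵢ−μ)²/2).
Posterior: Inv-Gamma(4.85 + 5/2, 13.62 + 35.872/2) = Inv-Gamma(7.35, 31.5560).
Mode = β/(α+1) = 31.5560/8.35 = 3.7792.

3.7792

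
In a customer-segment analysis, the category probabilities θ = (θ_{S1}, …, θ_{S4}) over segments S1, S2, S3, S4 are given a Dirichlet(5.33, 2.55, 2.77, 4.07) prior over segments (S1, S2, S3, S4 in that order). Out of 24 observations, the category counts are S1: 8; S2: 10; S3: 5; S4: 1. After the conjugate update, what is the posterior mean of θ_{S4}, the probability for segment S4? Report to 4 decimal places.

0.1309

The Dirichlet prior is conjugate to the Multinomial likelihood: each posterior αⱼ = prior αⱼ + observed count nⱼ.
Posterior concentration: (13.33, 12.55, 7.77, 5.07), total = 38.72.
E[θ_{S4}|data] = α_{S4}/Σα = 5.07/38.72 = 0.1309.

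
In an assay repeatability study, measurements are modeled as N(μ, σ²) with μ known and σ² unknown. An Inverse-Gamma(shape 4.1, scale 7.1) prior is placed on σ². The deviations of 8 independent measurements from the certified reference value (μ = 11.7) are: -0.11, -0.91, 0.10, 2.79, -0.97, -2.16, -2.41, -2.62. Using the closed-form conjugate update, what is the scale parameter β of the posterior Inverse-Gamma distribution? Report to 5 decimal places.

20.55665

With known mean μ and an Inverse-Gamma(α, β) prior on σ², the Normal likelihood is conjugate: posterior is Inv-Gamma(α + n/2, β + Σ(xᵢ−μ)²/2).
Σ(xᵢ−μ)² = (-0.11)² + (-0.91)² + (0.10)² + (2.79)² + (-0.97)² + (-2.16)² + (-2.41)² + (-2.62)² = 26.9133.
Posterior: Inv-Gamma(4.1 + 8/2, 7.1 + 26.9133/2) = Inv-Gamma(8.10, 20.55665).
Posterior β = 20.55665.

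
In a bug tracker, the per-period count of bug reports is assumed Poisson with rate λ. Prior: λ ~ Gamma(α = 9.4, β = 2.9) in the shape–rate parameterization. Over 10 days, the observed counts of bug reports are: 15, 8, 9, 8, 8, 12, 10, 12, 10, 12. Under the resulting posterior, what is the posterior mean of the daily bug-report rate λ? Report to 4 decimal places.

8.7907

With a Gamma(shape α, rate β) prior, the Poisson likelihood is conjugate: the posterior is Gamma(α + ΣXᵢ, β + n).
Sum of counts S = 104 over n = 10 days.
Posterior: Gamma(α+S, β+n) = Gamma(9.4+104, 2.9+10) = Gamma(113.4, 12.9).
Posterior mean = α/β = 113.4/12.9 = 8.7907.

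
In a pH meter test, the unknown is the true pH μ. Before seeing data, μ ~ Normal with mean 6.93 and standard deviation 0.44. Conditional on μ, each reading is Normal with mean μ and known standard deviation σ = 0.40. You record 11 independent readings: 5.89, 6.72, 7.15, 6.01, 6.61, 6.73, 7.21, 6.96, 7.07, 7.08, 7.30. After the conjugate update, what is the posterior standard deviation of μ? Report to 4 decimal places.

For Normal data with known variance σ², a Normal(μ₀, σ₀²) prior on μ is conjugate. Posterior precision = 1/σ₀² + n/σ²; posterior mean is the precision-weighted average of μ₀ and x̄.
σ₀² = 0.44² = 0.1936, σ² = 0.40² = 0.16; σ² + n·σ₀² = 0.16 + 11·0.1936 = 2.2896.
Posterior precision = 1/σ₀² + n/σ² = 1/0.1936 + 11/0.16 = (σ² + n·σ₀²)/(σ₀²σ²) = 2.2896/(0.1936·0.16); posterior variance σₙ² = σ₀²σ²/(σ² + n·σ₀²) = 0.1936·0.16/2.2896 = 0.013529.
Posterior SD = √σₙ² = √(0.1936·0.16/2.2896) = 0.1163.

0.1163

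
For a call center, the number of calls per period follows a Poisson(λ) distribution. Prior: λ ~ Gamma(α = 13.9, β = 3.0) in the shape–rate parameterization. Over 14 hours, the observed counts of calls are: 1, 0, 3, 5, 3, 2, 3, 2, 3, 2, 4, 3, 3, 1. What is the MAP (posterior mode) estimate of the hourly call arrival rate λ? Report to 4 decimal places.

2.8176

With a Gamma(shape α, rate β) prior, the Poisson likelihood is conjugate: the posterior is Gamma(α + ΣXᵢ, β + n).
Sum of counts S = 35 over n = 14 hours.
Posterior: Gamma(α+S, β+n) = Gamma(13.9+35, 3.0+14) = Gamma(48.9, 17.0).
Mode of Gamma(α,β) for α≥1 is (α−1)/β = 47.9/17.0 = 2.8176.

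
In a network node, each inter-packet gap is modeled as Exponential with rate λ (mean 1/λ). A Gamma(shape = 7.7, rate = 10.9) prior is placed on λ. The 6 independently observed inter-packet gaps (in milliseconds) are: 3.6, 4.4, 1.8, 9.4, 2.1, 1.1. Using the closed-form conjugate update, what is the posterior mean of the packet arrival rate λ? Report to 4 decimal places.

With a Gamma(shape α, rate β) prior on the exponential rate λ, the posterior after n observations with total T = Σxᵢ is Gamma(α+n, β+T).
Sum of observations T = 22.4 milliseconds; n = 6.
Posterior: Gamma(7.7+6, 10.9+22.4) = Gamma(13.7, 33.3).
Posterior mean of λ = α/β = 13.7/33.3 = 0.4114.

0.4114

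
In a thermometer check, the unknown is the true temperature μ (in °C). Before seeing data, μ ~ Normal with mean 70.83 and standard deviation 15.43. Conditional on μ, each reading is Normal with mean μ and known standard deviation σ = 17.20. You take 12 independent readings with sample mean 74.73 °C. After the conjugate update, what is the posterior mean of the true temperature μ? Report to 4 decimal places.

For Normal data with known variance σ², a Normal(μ₀, σ₀²) prior on μ is conjugate. Posterior precision = 1/σ₀² + n/σ²; posterior mean is the precision-weighted average of μ₀ and x̄.
n·x̄ = 12·74.73 = 896.76.
σ₀² = 15.43² = 238.0849, σ² = 17.20² = 295.84; σ² + n·σ₀² = 295.84 + 12·238.0849 = 3152.8588.
Posterior mean = (μ₀/σ₀² + n·x̄/σ²)/(1/σ₀² + n/σ²) = (σ²·μ₀ + σ₀²·n·x̄)/(σ² + n·σ₀²) = (295.84·70.83 + 238.0849·896.76)/3152.8588 = 234459.362124/3152.8588 = 74.3641.

74.3641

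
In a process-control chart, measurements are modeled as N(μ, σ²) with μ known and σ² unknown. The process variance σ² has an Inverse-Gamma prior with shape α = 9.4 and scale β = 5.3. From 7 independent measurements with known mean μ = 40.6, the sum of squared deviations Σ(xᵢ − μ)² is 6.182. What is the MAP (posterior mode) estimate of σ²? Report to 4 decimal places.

0.6037

With known mean μ and an Inverse-Gamma(α, β) prior on σ², the Normal likelihood is conjugate: posterior is Inv-Gamma(α + n/2, β + Σ(xᵢ−μ)²/2).
Posterior: Inv-Gamma(9.4 + 7/2, 5.3 + 6.182/2) = Inv-Gamma(12.90, 8.3910).
Mode = β/(α+1) = 8.3910/13.90 = 0.6037.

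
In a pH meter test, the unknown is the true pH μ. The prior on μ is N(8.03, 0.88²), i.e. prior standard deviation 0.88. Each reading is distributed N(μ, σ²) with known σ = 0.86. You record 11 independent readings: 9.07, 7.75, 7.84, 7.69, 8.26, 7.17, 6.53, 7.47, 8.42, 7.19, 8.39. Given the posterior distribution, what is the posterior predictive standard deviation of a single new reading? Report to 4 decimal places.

For Normal data with known variance σ², a Normal(μ₀, σ₀²) prior on μ is conjugate. Posterior precision = 1/σ₀² + n/σ²; posterior mean is the precision-weighted average of μ₀ and x̄.
σ₀² = 0.88² = 0.7744, σ² = 0.86² = 0.7396; σ² + n·σ₀² = 0.7396 + 11·0.7744 = 9.258.
Posterior precision = 1/σ₀² + n/σ² = 1/0.7744 + 11/0.7396 = (σ² + n·σ₀²)/(σ₀²σ²) = 9.258/(0.7744·0.7396); posterior variance σₙ² = σ₀²σ²/(σ² + n·σ₀²) = 0.7744·0.7396/9.258 = 0.061865.
Predictive variance for one new observation = σₙ² + σ² = 0.7744·0.7396/9.258 + 0.7396 = σ²·(σ₀² + 9.258)/9.258 = 0.7396·10.0324/9.258 = 0.801465; SD = √(0.7396·10.0324/9.258) = 0.8952.

0.8952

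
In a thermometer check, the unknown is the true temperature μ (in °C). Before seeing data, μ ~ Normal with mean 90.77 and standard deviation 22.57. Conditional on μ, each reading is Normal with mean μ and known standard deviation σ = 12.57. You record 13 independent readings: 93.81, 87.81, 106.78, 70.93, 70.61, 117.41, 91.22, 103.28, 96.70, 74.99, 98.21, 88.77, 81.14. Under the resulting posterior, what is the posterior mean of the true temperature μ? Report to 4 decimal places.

90.8940

For Normal data with known variance σ², a Normal(μ₀, σ₀²) prior on μ is conjugate. Posterior precision = 1/σ₀² + n/σ²; posterior mean is the precision-weighted average of μ₀ and x̄.
Σxᵢ = 93.81 + 87.81 + 106.78 + 70.93 + 70.61 + 117.41 + 91.22 + 103.28 + 96.70 + 74.99 + 98.21 + 88.77 + 81.14 = 1181.66, so n·x̄ = 1181.66.
σ₀² = 22.57² = 509.4049, σ² = 12.57² = 158.0049; σ² + n·σ₀² = 158.0049 + 13·509.4049 = 6780.2686.
Posterior mean = (μ₀/σ₀² + n·x̄/σ²)/(1/σ₀² + n/σ²) = (σ²·μ₀ + σ₀²·n·x̄)/(σ² + n·σ₀²) = (158.0049·90.77 + 509.4049·1181.66)/6780.2686 = 616285.498907/6780.2686 = 90.8940.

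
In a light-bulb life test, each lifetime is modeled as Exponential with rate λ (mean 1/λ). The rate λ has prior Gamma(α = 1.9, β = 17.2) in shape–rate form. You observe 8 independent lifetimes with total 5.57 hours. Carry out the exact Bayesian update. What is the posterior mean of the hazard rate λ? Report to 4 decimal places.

With a Gamma(shape α, rate β) prior on the exponential rate λ, the posterior after n observations with total T = Σxᵢ is Gamma(α+n, β+T).
Posterior: Gamma(1.9+8, 17.2+5.57) = Gamma(9.9, 22.77).
Posterior mean of λ = α/β = 9.9/22.77 = 0.4348.

0.4348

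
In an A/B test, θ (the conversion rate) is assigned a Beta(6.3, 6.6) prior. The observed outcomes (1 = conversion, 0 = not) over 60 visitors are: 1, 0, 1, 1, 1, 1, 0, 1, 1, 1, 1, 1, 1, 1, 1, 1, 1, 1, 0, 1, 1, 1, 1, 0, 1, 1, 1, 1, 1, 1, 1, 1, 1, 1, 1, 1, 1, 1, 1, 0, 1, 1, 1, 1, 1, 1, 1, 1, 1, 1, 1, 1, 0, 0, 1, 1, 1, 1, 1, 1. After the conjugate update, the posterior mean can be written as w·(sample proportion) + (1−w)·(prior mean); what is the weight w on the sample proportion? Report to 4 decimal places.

0.8230

The Beta prior is conjugate to a Binomial/Bernoulli likelihood; the update adds successes to α and failures to β.
Posterior mean = (α₀+k)/(α₀+β₀+n) = [n/(α₀+β₀+n)]·(k/n) + [(α₀+β₀)/(α₀+β₀+n)]·α₀/(α₀+β₀), so only n and the prior enter the weight.
The weight on the data is w = n/(α₀+β₀+n) = 60/(6.3+6.6+60) = 60/72.9 = 0.8230.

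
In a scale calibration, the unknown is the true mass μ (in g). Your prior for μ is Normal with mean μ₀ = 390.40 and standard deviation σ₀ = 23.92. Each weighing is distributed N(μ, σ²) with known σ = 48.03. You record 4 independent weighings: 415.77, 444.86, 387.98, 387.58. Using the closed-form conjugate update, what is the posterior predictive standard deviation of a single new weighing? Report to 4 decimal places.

50.9323

For Normal data with known variance σ², a Normal(μ₀, σ₀²) prior on μ is conjugate. Posterior precision = 1/σ₀² + n/σ²; posterior mean is the precision-weighted average of μ₀ and x̄.
σ₀² = 23.92² = 572.1664, σ² = 48.03² = 2306.8809; σ² + n·σ₀² = 2306.8809 + 4·572.1664 = 4595.5465.
Posterior precision = 1/σ₀² + n/σ² = 1/572.1664 + 4/2306.8809 = (σ² + n·σ₀²)/(σ₀²σ²) = 4595.5465/(572.1664·2306.8809); posterior variance σₙ² = σ₀²σ²/(σ² + n·σ₀²) = 572.1664·2306.8809/4595.5465 = 287.217144.
Predictive variance for one new observation = σₙ² + σ² = 572.1664·2306.8809/4595.5465 + 2306.8809 = σ²·(σ₀² + 4595.5465)/4595.5465 = 2306.8809·5167.7129/4595.5465 = 2594.098044; SD = √(2306.8809·5167.7129/4595.5465) = 50.9323.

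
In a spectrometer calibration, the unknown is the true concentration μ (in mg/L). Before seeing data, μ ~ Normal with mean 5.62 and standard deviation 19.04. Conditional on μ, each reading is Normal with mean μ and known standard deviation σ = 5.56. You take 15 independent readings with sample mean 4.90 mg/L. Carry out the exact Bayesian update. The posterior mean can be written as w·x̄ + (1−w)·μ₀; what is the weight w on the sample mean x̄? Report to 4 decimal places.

0.9943

For Normal data with known variance σ², a Normal(μ₀, σ₀²) prior on μ is conjugate. Posterior precision = 1/σ₀² + n/σ²; posterior mean is the precision-weighted average of μ₀ and x̄.
σ₀² = 19.04² = 362.5216, σ² = 5.56² = 30.9136. Prior precision 1/σ₀² = 1/362.5216; data precision n/σ² = 15/30.9136.
w = (n/σ²)/(1/σ₀² + n/σ²) = n·σ₀²/(σ² + n·σ₀²) = 15·362.5216/(30.9136 + 15·362.5216) = 5437.824/5468.7376 = 0.9943.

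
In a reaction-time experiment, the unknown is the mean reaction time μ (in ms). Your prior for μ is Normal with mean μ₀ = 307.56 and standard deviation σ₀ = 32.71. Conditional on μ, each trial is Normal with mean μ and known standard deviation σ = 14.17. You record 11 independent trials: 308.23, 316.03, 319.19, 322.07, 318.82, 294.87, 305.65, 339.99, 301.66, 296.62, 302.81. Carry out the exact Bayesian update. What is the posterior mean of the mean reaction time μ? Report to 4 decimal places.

311.3839

For Normal data with known variance σ², a Normal(μ₀, σ₀²) prior on μ is conjugate. Posterior precision = 1/σ₀² + n/σ²; posterior mean is the precision-weighted average of μ₀ and x̄.
Σxᵢ = 308.23 + 316.03 + 319.19 + 322.07 + 318.82 + 294.87 + 305.65 + 339.99 + 301.66 + 296.62 + 302.81 = 3425.94, so n·x̄ = 3425.94.
σ₀² = 32.71² = 1069.9441, σ² = 14.17² = 200.7889; σ² + n·σ₀² = 200.7889 + 11·1069.9441 = 11970.174.
Posterior mean = (μ₀/σ₀² + n·x̄/σ²)/(1/σ₀² + n/σ²) = (σ²·μ₀ + σ₀²·n·x̄)/(σ² + n·σ₀²) = (200.7889·307.56 + 1069.9441·3425.94)/11970.174 = 3727318.924038/11970.174 = 311.3839.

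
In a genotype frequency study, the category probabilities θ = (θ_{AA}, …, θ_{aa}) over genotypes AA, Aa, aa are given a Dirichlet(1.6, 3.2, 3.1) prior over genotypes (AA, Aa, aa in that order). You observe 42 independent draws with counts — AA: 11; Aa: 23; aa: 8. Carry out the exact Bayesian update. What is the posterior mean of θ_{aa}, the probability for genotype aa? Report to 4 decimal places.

The Dirichlet prior is conjugate to the Multinomial likelihood: each posterior αⱼ = prior αⱼ + observed count nⱼ.
Posterior concentration: (12.6, 26.2, 11.1), total = 49.9.
E[θ_{aa}|data] = α_{aa}/Σα = 11.1/49.9 = 0.2224.

0.2224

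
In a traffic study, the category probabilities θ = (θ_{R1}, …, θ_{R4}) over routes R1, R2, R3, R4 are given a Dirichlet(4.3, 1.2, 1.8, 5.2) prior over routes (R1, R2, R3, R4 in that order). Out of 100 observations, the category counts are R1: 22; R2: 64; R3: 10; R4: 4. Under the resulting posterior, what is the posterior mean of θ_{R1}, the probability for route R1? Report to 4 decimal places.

The Dirichlet prior is conjugate to the Multinomial likelihood: each posterior αⱼ = prior αⱼ + observed count nⱼ.
Posterior concentration: (26.3, 65.2, 11.8, 9.2), total = 112.5.
E[θ_{R1}|data] = α_{R1}/Σα = 26.3/112.5 = 0.2338.

0.2338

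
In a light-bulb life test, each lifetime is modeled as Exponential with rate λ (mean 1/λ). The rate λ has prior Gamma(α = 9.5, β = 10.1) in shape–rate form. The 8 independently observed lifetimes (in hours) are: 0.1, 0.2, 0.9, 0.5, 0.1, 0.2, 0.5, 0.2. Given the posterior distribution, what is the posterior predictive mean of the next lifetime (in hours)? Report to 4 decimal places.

0.7758

With a Gamma(shape α, rate β) prior on the exponential rate λ, the posterior after n observations with total T = Σxᵢ is Gamma(α+n, β+T).
Sum of observations T = 2.7 hours; n = 8.
Posterior: Gamma(9.5+8, 10.1+2.7) = Gamma(17.5, 12.8).
The predictive distribution for the next observation is Lomax; its mean is β/(α−1) = 12.8/16.5 = 0.7758.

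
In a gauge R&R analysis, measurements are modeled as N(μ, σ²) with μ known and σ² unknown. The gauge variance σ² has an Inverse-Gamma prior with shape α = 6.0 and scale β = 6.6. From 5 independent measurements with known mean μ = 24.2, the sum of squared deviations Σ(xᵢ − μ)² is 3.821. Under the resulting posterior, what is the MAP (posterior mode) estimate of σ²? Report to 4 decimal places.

With known mean μ and an Inverse-Gamma(α, β) prior on σ², the Normal likelihood is conjugate: posterior is Inv-Gamma(α + n/2, β + Σ(xᵢ−μ)²/2).
Posterior: Inv-Gamma(6.0 + 5/2, 6.6 + 3.821/2) = Inv-Gamma(8.50, 8.5105).
Mode = β/(α+1) = 8.5105/9.50 = 0.8958.

0.8958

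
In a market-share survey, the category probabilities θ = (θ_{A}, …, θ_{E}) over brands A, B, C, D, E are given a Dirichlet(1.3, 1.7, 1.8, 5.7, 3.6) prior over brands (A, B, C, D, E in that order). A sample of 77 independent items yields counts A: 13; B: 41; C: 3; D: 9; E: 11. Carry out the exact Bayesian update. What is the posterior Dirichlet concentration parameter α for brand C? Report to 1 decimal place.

The Dirichlet prior is conjugate to the Multinomial likelihood: each posterior αⱼ = prior αⱼ + observed count nⱼ.
Posterior concentration: (14.3, 42.7, 4.8, 14.7, 14.6), total = 91.1.
α_{C} = 1.8 + 3 = 4.8.

4.8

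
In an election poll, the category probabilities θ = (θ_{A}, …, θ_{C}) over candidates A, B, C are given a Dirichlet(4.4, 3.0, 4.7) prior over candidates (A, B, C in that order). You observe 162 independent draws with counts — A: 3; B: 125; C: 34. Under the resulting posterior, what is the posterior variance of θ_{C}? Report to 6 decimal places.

0.000987

The Dirichlet prior is conjugate to the Multinomial likelihood: each posterior αⱼ = prior αⱼ + observed count nⱼ.
Posterior concentration: (7.4, 128.0, 38.7), total = 174.1.
Var[θ_j] = α_j(Σα−α_j)/((Σα)²(Σα+1)) = 38.7·135.4/(174.1²·175.1) = 0.000987.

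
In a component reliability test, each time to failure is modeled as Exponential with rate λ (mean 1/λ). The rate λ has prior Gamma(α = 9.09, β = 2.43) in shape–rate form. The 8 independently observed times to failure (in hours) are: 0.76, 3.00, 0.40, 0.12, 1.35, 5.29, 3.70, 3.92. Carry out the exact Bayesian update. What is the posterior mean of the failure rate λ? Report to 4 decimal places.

0.8150

With a Gamma(shape α, rate β) prior on the exponential rate λ, the posterior after n observations with total T = Σxᵢ is Gamma(α+n, β+T).
Sum of observations T = 18.54 hours; n = 8.
Posterior: Gamma(9.09+8, 2.43+18.54) = Gamma(17.09, 20.97).
Posterior mean of λ = α/β = 17.09/20.97 = 0.8150.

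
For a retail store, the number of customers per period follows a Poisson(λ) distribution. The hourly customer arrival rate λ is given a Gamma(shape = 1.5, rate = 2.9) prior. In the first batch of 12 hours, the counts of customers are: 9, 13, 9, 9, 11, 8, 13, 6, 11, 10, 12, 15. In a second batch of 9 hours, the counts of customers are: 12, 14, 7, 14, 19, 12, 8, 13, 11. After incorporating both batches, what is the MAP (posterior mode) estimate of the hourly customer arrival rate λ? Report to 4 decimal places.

With a Gamma(shape α, rate β) prior, the Poisson likelihood is conjugate: the posterior is Gamma(α + ΣXᵢ, β + n).
Batch 1: sum of counts S = 126 over n = 12 hours.
After batch 1: Gamma(α+S, β+n) = Gamma(1.5+126, 2.9+12) = Gamma(127.5, 14.9).
Batch 2: sum of counts S = 110 over n = 9 hours.
After batch 2: Gamma(α+S, β+n) = Gamma(127.5+110, 14.9+9) = Gamma(237.5, 23.9).
Mode of Gamma(α,β) for α≥1 is (α−1)/β = 236.5/23.9 = 9.8954.

9.8954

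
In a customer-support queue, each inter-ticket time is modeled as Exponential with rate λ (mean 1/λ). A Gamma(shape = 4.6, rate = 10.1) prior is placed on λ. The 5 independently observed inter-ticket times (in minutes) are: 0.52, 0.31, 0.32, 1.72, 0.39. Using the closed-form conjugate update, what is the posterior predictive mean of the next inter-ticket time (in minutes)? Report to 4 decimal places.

1.5535

With a Gamma(shape α, rate β) prior on the exponential rate λ, the posterior after n observations with total T = Σxᵢ is Gamma(α+n, β+T).
Sum of observations T = 3.26 minutes; n = 5.
Posterior: Gamma(4.6+5, 10.1+3.26) = Gamma(9.6, 13.36).
The predictive distribution for the next observation is Lomax; its mean is β/(α−1) = 13.36/8.6 = 1.5535.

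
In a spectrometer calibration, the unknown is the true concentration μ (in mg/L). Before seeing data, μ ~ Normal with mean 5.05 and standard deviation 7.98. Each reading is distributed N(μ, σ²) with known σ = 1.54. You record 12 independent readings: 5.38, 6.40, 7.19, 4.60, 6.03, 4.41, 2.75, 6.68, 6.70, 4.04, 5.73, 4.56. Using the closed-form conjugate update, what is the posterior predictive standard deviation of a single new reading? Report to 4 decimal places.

1.6027

For Normal data with known variance σ², a Normal(μ₀, σ₀²) prior on μ is conjugate. Posterior precision = 1/σ₀² + n/σ²; posterior mean is the precision-weighted average of μ₀ and x̄.
σ₀² = 7.98² = 63.6804, σ² = 1.54² = 2.3716; σ² + n·σ₀² = 2.3716 + 12·63.6804 = 766.5364.
Posterior precision = 1/σ₀² + n/σ² = 1/63.6804 + 12/2.3716 = (σ² + n·σ₀²)/(σ₀²σ²) = 766.5364/(63.6804·2.3716); posterior variance σₙ² = σ₀²σ²/(σ² + n·σ₀²) = 63.6804·2.3716/766.5364 = 0.197022.
Predictive variance for one new observation = σₙ² + σ² = 63.6804·2.3716/766.5364 + 2.3716 = σ²·(σ₀² + 766.5364)/766.5364 = 2.3716·830.2168/766.5364 = 2.568622; SD = √(2.3716·830.2168/766.5364) = 1.6027.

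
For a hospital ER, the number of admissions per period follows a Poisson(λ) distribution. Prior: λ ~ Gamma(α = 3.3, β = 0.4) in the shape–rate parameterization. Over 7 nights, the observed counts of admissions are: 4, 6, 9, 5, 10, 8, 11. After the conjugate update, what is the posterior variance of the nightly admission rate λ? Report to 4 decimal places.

With a Gamma(shape α, rate β) prior, the Poisson likelihood is conjugate: the posterior is Gamma(α + ΣXᵢ, β + n).
Sum of counts S = 53 over n = 7 nights.
Posterior: Gamma(α+S, β+n) = Gamma(3.3+53, 0.4+7) = Gamma(56.3, 7.4).
Var = α/β² = 56.3/7.4² = 1.0281.

1.0281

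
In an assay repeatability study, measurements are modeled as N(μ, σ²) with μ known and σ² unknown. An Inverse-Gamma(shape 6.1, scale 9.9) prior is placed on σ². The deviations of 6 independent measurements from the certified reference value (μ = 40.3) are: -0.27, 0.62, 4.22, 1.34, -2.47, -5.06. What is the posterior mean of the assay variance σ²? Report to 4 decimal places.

With known mean μ and an Inverse-Gamma(α, β) prior on σ², the Normal likelihood is conjugate: posterior is Inv-Gamma(α + n/2, β + Σ(xᵢ−μ)²/2).
Σ(xᵢ−μ)² = (-0.27)² + (0.62)² + (4.22)² + (1.34)² + (-2.47)² + (-5.06)² = 51.7658.
Posterior: Inv-Gamma(6.1 + 6/2, 9.9 + 51.7658/2) = Inv-Gamma(9.10, 35.78290).
E[σ²|data] = β/(α−1) = 35.78290/8.10 = 4.4176.

4.4176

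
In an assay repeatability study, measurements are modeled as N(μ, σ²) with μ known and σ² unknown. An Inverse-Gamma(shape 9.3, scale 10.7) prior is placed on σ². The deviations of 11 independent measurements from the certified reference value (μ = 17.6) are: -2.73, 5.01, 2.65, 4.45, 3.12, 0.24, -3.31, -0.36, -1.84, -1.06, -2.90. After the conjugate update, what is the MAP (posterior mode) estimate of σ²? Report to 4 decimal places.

3.6258

With known mean μ and an Inverse-Gamma(α, β) prior on σ², the Normal likelihood is conjugate: posterior is Inv-Gamma(α + n/2, β + Σ(xᵢ−μ)²/2).
Σ(xᵢ−μ)² = (-2.73)² + (5.01)² + (2.65)² + (4.45)² + (3.12)² + (0.24)² + (-3.31)² + (-0.36)² + (-1.84)² + (-1.06)² + (-2.90)² = 93.1749.
Posterior: Inv-Gamma(9.3 + 11/2, 10.7 + 93.1749/2) = Inv-Gamma(14.80, 57.28745).
Mode = β/(α+1) = 57.28745/15.80 = 3.6258.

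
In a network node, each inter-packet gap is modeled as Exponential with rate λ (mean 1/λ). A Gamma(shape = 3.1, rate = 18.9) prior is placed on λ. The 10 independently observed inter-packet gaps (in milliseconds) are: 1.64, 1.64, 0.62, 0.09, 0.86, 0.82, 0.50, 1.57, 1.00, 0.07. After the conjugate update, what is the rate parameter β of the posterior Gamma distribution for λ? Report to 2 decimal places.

With a Gamma(shape α, rate β) prior on the exponential rate λ, the posterior after n observations with total T = Σxᵢ is Gamma(α+n, β+T).
Sum of observations T = 8.81 milliseconds; n = 10.
Posterior: Gamma(3.1+10, 18.9+8.81) = Gamma(13.1, 27.71).
Posterior β = 27.71.

27.71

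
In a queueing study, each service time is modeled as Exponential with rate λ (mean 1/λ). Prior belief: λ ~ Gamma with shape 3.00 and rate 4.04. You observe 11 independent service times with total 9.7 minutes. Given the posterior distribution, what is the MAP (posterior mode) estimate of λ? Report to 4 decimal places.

With a Gamma(shape α, rate β) prior on the exponential rate λ, the posterior after n observations with total T = Σxᵢ is Gamma(α+n, β+T).
Posterior: Gamma(3.00+11, 4.04+9.7) = Gamma(14.00, 13.74).
Mode = (α−1)/β = 0.9461.

0.9461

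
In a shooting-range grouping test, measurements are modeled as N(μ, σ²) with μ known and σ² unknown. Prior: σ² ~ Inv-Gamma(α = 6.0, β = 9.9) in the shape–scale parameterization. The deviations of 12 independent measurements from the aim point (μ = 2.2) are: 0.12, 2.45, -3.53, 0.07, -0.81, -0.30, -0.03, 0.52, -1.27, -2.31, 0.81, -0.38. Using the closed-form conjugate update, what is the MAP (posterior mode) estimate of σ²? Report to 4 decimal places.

1.8096

With known mean μ and an Inverse-Gamma(α, β) prior on σ², the Normal likelihood is conjugate: posterior is Inv-Gamma(α + n/2, β + Σ(xᵢ−μ)²/2).
Σ(xᵢ−μ)² = (0.12)² + (2.45)² + (-3.53)² + (0.07)² + (-0.81)² + (-0.30)² + (-0.03)² + (0.52)² + (-1.27)² + (-2.31)² + (0.81)² + (-0.38)² = 27.2496.
Posterior: Inv-Gamma(6.0 + 12/2, 9.9 + 27.2496/2) = Inv-Gamma(12.00, 23.52480).
Mode = β/(α+1) = 23.52480/13.00 = 1.8096.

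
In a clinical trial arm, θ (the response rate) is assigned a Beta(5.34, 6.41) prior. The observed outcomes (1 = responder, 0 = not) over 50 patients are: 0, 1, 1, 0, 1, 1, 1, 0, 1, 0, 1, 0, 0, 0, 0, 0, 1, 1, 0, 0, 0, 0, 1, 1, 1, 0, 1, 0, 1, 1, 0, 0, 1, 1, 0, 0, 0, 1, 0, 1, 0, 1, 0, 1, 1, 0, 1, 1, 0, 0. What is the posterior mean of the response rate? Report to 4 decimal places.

The Beta prior is conjugate to a Binomial/Bernoulli likelihood; the update adds successes to α and failures to β.
Posterior: Beta(α+k, β+n−k) = Beta(5.34+24, 6.41+26) = Beta(29.34, 32.41).
Posterior mean = α/(α+β) = 29.34/61.75 = 0.4751.

0.4751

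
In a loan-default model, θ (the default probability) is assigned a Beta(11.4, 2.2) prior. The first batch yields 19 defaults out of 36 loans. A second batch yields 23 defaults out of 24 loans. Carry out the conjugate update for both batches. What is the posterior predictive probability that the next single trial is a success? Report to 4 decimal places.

The Beta prior is conjugate to a Binomial/Bernoulli likelihood; the update adds successes to α and failures to β.
After batch 1: Beta(11.4+19, 2.2+17) = Beta(30.4, 19.2).
After batch 2: Beta(30.4+23, 19.2+1) = Beta(53.4, 20.2).
For a single future Bernoulli trial, P(success | data) = α/(α+β) = 0.7255.

0.7255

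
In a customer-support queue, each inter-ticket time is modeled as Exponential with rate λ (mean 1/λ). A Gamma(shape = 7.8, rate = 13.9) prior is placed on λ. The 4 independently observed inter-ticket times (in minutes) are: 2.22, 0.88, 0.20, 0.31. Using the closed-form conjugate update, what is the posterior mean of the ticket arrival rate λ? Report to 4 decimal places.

0.6739

With a Gamma(shape α, rate β) prior on the exponential rate λ, the posterior after n observations with total T = Σxᵢ is Gamma(α+n, β+T).
Sum of observations T = 3.61 minutes; n = 4.
Posterior: Gamma(7.8+4, 13.9+3.61) = Gamma(11.8, 17.51).
Posterior mean of λ = α/β = 11.8/17.51 = 0.6739.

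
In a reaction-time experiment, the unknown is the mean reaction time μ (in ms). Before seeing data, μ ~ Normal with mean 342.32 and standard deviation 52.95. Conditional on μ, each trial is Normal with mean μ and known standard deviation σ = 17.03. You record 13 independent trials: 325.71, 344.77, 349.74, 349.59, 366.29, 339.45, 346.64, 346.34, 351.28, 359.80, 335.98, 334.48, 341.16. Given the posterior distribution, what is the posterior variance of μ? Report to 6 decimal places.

For Normal data with known variance σ², a Normal(μ₀, σ₀²) prior on μ is conjugate. Posterior precision = 1/σ₀² + n/σ²; posterior mean is the precision-weighted average of μ₀ and x̄.
σ₀² = 52.95² = 2803.7025, σ² = 17.03² = 290.0209; σ² + n·σ₀² = 290.0209 + 13·2803.7025 = 36738.1534.
Posterior precision = 1/σ₀² + n/σ² = 1/2803.7025 + 13/290.0209 = (σ² + n·σ₀²)/(σ₀²σ²) = 36738.1534/(2803.7025·290.0209); posterior variance σₙ² = σ₀²σ²/(σ² + n·σ₀²) = 2803.7025·290.0209/36738.1534 = 22.133184.

22.133184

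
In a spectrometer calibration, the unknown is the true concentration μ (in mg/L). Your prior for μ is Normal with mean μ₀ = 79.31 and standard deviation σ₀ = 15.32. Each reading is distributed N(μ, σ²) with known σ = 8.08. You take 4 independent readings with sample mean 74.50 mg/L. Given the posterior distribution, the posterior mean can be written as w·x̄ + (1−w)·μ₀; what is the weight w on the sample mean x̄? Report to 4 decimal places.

0.9350

For Normal data with known variance σ², a Normal(μ₀, σ₀²) prior on μ is conjugate. Posterior precision = 1/σ₀² + n/σ²; posterior mean is the precision-weighted average of μ₀ and x̄.
σ₀² = 15.32² = 234.7024, σ² = 8.08² = 65.2864. Prior precision 1/σ₀² = 1/234.7024; data precision n/σ² = 4/65.2864.
w = (n/σ²)/(1/σ₀² + n/σ²) = n·σ₀²/(σ² + n·σ₀²) = 4·234.7024/(65.2864 + 4·234.7024) = 938.8096/1004.096 = 0.9350.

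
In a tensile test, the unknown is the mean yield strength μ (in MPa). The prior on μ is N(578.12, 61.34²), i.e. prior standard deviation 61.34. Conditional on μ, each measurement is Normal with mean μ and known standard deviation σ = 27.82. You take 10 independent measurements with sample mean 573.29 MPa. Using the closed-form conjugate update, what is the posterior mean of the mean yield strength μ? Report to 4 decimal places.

For Normal data with known variance σ², a Normal(μ₀, σ₀²) prior on μ is conjugate. Posterior precision = 1/σ₀² + n/σ²; posterior mean is the precision-weighted average of μ₀ and x̄.
n·x̄ = 10·573.29 = 5732.9.
σ₀² = 61.34² = 3762.5956, σ² = 27.82² = 773.9524; σ² + n·σ₀² = 773.9524 + 10·3762.5956 = 38399.9084.
Posterior mean = (μ₀/σ₀² + n·x̄/σ²)/(1/σ₀² + n/σ²) = (σ²·μ₀ + σ₀²·n·x̄)/(σ² + n·σ₀²) = (773.9524·578.12 + 3762.5956·5732.9)/38399.9084 = 22018021.676728/38399.9084 = 573.3873.

573.3873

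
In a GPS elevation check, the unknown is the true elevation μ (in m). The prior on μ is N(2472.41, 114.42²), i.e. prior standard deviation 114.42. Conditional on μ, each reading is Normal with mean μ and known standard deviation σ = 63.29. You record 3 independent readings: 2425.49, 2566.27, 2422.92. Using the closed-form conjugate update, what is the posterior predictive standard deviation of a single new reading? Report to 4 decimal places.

72.2306

For Normal data with known variance σ², a Normal(μ₀, σ₀²) prior on μ is conjugate. Posterior precision = 1/σ₀² + n/σ²; posterior mean is the precision-weighted average of μ₀ and x̄.
σ₀² = 114.42² = 13091.9364, σ² = 63.29² = 4005.6241; σ² + n·σ₀² = 4005.6241 + 3·13091.9364 = 43281.4333.
Posterior precision = 1/σ₀² + n/σ² = 1/13091.9364 + 3/4005.6241 = (σ² + n·σ₀²)/(σ₀²σ²) = 43281.4333/(13091.9364·4005.6241); posterior variance σₙ² = σ₀²σ²/(σ² + n·σ₀²) = 13091.9364·4005.6241/43281.4333 = 1211.636768.
Predictive variance for one new observation = σₙ² + σ² = 13091.9364·4005.6241/43281.4333 + 4005.6241 = σ²·(σ₀² + 43281.4333)/43281.4333 = 4005.6241·56373.3697/43281.4333 = 5217.260868; SD = √(4005.6241·56373.3697/43281.4333) = 72.2306.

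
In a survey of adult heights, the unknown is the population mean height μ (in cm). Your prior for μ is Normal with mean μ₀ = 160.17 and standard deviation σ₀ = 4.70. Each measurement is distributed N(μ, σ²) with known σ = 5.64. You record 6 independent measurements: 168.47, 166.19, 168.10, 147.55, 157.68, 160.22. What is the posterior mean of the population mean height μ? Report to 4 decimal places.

161.1364

For Normal data with known variance σ², a Normal(μ₀, σ₀²) prior on μ is conjugate. Posterior precision = 1/σ₀² + n/σ²; posterior mean is the precision-weighted average of μ₀ and x̄.
Σxᵢ = 168.47 + 166.19 + 168.10 + 147.55 + 157.68 + 160.22 = 968.21, so n·x̄ = 968.21.
σ₀² = 4.70² = 22.09, σ² = 5.64² = 31.8096; σ² + n·σ₀² = 31.8096 + 6·22.09 = 164.3496.
Posterior mean = (μ₀/σ₀² + n·x̄/σ²)/(1/σ₀² + n/σ²) = (σ²·μ₀ + σ₀²·n·x̄)/(σ² + n·σ₀²) = (31.8096·160.17 + 22.09·968.21)/164.3496 = 26482.702532/164.3496 = 161.1364.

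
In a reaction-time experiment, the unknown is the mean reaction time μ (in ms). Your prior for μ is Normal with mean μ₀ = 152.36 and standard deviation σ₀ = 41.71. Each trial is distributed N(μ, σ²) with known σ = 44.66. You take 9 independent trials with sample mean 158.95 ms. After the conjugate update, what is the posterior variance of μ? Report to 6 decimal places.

For Normal data with known variance σ², a Normal(μ₀, σ₀²) prior on μ is conjugate. Posterior precision = 1/σ₀² + n/σ²; posterior mean is the precision-weighted average of μ₀ and x̄.
σ₀² = 41.71² = 1739.7241, σ² = 44.66² = 1994.5156; σ² + n·σ₀² = 1994.5156 + 9·1739.7241 = 17652.0325.
Posterior precision = 1/σ₀² + n/σ² = 1/1739.7241 + 9/1994.5156 = (σ² + n·σ₀²)/(σ₀²σ²) = 17652.0325/(1739.7241·1994.5156); posterior variance σₙ² = σ₀²σ²/(σ² + n·σ₀²) = 1739.7241·1994.5156/17652.0325 = 196.572653.

196.572653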